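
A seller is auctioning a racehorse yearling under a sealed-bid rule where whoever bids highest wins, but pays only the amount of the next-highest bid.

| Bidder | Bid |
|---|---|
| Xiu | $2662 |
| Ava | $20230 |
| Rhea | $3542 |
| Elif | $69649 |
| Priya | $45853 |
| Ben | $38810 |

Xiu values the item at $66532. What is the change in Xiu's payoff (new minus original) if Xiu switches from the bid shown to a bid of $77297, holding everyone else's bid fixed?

−$3117

The highest bid among the other bidders is $69649; Xiu's bid doesn't change that.
Original bid $2662: Xiu is not highest (top rival bid is $69649); payoff $0.
Alternative bid $77297: Xiu is highest, pays the top rival bid $69649; payoff $66532 − $69649 = −$3117.
Change in payoff = −$3117 − ($0) = −$3117.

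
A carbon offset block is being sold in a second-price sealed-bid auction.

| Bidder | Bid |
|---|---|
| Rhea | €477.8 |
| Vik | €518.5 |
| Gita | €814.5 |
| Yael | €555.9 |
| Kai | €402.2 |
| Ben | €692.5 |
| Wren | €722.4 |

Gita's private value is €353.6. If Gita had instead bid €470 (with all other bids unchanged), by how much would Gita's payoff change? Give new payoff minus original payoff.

The highest bid among the other bidders is €722.4; Gita's bid doesn't change that.
Original bid €814.5: Gita is highest, pays the top rival bid €722.4; payoff €353.6 − €722.4 = −€368.8.
Alternative bid €470: Gita is not highest (top rival bid is €722.4); payoff €0.
Change in payoff = €0 − (−€368.8) = €368.8.

€368.8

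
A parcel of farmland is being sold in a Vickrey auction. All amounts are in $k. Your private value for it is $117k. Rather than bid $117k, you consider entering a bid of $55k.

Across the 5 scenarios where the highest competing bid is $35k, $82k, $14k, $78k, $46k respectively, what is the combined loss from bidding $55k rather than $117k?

The deviation costs you only when the competing bid falls strictly between $55k and $117k; elsewhere both bids give the same outcome.
$35k: outcomes coincide → loss $0k.
$82k: truthful payoff $35k, deviation payoff $0k → loss $35k.
$14k: outcomes coincide → loss $0k.
$78k: truthful payoff $39k, deviation payoff $0k → loss $39k.
$46k: outcomes coincide → loss $0k.
Total loss = $35k + $39k = $74k.

$74k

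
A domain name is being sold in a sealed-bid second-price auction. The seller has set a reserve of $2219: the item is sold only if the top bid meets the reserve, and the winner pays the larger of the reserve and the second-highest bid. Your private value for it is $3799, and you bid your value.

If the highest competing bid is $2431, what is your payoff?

$1368

Your bid $3799 is the highest and exceeds the reserve.
Price = max(second-highest bid, reserve) = max($2431, $2219) = $2431.
Payoff = $3799 − $2431 = $1368.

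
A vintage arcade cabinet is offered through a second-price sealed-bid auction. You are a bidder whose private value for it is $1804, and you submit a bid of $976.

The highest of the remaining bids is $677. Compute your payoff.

$1127

Your bid $976 exceeds the highest competing bid $677, so you win.
In a second-price auction the winner pays the second-highest bid, $677.
Payoff = value − price = $1804 − $677 = $1127.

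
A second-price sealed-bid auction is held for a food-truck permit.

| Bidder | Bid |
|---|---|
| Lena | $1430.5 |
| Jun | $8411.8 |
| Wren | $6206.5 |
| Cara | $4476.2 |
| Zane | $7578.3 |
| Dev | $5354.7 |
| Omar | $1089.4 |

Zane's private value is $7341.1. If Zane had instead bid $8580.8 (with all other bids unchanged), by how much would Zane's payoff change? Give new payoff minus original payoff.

The highest bid among the other bidders is $8411.8; Zane's bid doesn't change that.
Original bid $7578.3: Zane is not highest (top rival bid is $8411.8); payoff $0.
Alternative bid $8580.8: Zane is highest, pays the top rival bid $8411.8; payoff $7341.1 − $8411.8 = −$1070.7.
Change in payoff = −$1070.7 − ($0) = −$1070.7.

−$1070.7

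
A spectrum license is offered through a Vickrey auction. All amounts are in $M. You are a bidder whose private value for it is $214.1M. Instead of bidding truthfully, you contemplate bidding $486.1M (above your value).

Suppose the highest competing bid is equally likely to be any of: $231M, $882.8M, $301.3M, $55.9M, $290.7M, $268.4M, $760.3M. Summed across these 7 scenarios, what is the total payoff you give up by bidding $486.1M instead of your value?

$235M

The deviation costs you only when the competing bid falls strictly between $214.1M and $486.1M; elsewhere both bids give the same outcome.
$231M: truthful payoff $0M, deviation payoff −$16.9M → loss $16.9M.
$882.8M: outcomes coincide → loss $0M.
$301.3M: truthful payoff $0M, deviation payoff −$87.2M → loss $87.2M.
$55.9M: outcomes coincide → loss $0M.
$290.7M: truthful payoff $0M, deviation payoff −$76.6M → loss $76.6M.
$268.4M: truthful payoff $0M, deviation payoff −$54.3M → loss $54.3M.
$760.3M: outcomes coincide → loss $0M.
Total loss = $16.9M + $87.2M + $76.6M + $54.3M = $235M.
Because the price is fixed by the runner-up's bid, deviating from your value can only change a good outcome into a bad one — never the reverse.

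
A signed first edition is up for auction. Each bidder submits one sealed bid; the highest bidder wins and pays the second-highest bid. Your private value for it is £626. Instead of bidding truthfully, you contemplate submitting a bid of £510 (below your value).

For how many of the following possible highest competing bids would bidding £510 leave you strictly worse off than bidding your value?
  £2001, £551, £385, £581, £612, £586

4

The deviation hurts exactly when the highest competing bid lies strictly between £510 and £626 — underbidding then forfeits a profitable win.
£2001: above both → same outcome either way.
£551: inside the interval → strictly worse (loss £75).
£385: below both → same outcome either way.
£581: inside the interval → strictly worse (loss £45).
£612: inside the interval → strictly worse (loss £14).
£586: inside the interval → strictly worse (loss £40).
Count: 4.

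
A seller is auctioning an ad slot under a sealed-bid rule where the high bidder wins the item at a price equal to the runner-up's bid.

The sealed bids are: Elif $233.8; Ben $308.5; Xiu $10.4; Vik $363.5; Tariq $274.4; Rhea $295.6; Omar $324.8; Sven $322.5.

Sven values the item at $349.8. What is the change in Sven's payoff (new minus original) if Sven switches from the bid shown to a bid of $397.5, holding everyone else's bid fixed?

The highest bid among the other bidders is $363.5; Sven's bid doesn't change that.
Original bid $322.5: Sven is not highest (top rival bid is $363.5); payoff $0.
Alternative bid $397.5: Sven is highest, pays the top rival bid $363.5; payoff $349.8 − $363.5 = −$13.7.
Change in payoff = −$13.7 − ($0) = −$13.7.

−$13.7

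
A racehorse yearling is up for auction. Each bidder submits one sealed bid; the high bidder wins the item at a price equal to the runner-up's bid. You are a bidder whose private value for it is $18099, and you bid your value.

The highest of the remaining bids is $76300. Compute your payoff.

Your bid $18099 is below the highest competing bid $76300, so you lose.
A losing bidder pays nothing and receives nothing: payoff = $0.

$0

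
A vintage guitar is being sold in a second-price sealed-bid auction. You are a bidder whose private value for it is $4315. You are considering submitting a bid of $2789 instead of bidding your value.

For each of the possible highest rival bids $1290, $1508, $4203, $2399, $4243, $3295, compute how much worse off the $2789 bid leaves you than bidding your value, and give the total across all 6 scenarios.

The deviation costs you only when the competing bid falls strictly between $2789 and $4315; elsewhere both bids give the same outcome.
$1290: outcomes coincide → loss $0.
$1508: outcomes coincide → loss $0.
$4203: truthful payoff $112, deviation payoff $0 → loss $112.
$2399: outcomes coincide → loss $0.
$4243: truthful payoff $72, deviation payoff $0 → loss $72.
$3295: truthful payoff $1020, deviation payoff $0 → loss $1020.
Total loss = $112 + $72 + $1020 = $1204.

$1204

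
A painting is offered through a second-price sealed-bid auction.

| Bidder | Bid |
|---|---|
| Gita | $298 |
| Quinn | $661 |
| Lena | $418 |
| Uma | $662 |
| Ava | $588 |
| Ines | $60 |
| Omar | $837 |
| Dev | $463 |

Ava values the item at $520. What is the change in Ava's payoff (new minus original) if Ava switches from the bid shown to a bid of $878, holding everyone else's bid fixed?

The highest bid among the other bidders is $837; Ava's bid doesn't change that.
Original bid $588: Ava is not highest (top rival bid is $837); payoff $0.
Alternative bid $878: Ava is highest, pays the top rival bid $837; payoff $520 − $837 = −$317.
Change in payoff = −$317 − ($0) = −$317.

−$317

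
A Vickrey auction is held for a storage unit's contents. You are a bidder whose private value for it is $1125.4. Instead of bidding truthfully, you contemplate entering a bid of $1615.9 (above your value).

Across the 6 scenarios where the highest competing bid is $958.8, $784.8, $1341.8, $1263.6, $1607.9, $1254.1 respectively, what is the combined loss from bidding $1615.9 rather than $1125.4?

The deviation costs you only when the competing bid falls strictly between $1125.4 and $1615.9; elsewhere both bids give the same outcome.
$958.8: outcomes coincide → loss $0.
$784.8: outcomes coincide → loss $0.
$1341.8: truthful payoff $0, deviation payoff −$216.4 → loss $216.4.
$1263.6: truthful payoff $0, deviation payoff −$138.2 → loss $138.2.
$1607.9: truthful payoff $0, deviation payoff −$482.5 → loss $482.5.
$1254.1: truthful payoff $0, deviation payoff −$128.7 → loss $128.7.
Total loss = $216.4 + $138.2 + $482.5 + $128.7 = $965.8.
Truthful bidding weakly dominates here: raising your bid can only win items priced above your value, and lowering it can only forfeit items priced below.

$965.8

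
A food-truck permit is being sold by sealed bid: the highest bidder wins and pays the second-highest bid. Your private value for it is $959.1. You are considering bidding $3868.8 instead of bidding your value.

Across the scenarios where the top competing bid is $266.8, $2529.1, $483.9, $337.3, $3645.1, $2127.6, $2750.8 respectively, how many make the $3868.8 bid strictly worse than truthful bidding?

The deviation hurts exactly when the highest competing bid lies strictly between $959.1 and $3868.8 — overbidding then wins at a price above your value.
$266.8: below both → same outcome either way.
$2529.1: inside the interval → strictly worse (loss $1570).
$483.9: below both → same outcome either way.
$337.3: below both → same outcome either way.
$3645.1: inside the interval → strictly worse (loss $2686).
$2127.6: inside the interval → strictly worse (loss $1168.5).
$2750.8: inside the interval → strictly worse (loss $1791.7).
Count: 4.

4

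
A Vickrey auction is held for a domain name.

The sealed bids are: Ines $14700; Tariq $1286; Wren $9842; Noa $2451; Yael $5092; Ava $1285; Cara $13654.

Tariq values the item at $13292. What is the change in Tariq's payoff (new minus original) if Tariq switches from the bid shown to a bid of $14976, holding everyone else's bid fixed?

−$1408

The highest bid among the other bidders is $14700; Tariq's bid doesn't change that.
Original bid $1286: Tariq is not highest (top rival bid is $14700); payoff $0.
Alternative bid $14976: Tariq is highest, pays the top rival bid $14700; payoff $13292 − $14700 = −$1408.
Change in payoff = −$1408 − ($0) = −$1408.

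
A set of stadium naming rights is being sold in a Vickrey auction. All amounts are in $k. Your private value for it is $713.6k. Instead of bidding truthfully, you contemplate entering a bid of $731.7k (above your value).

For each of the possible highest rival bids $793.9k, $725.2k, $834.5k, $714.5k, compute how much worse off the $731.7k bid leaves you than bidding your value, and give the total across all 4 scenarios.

The deviation costs you only when the competing bid falls strictly between $713.6k and $731.7k; elsewhere both bids give the same outcome.
$793.9k: outcomes coincide → loss $0k.
$725.2k: truthful payoff $0k, deviation payoff −$11.6k → loss $11.6k.
$834.5k: outcomes coincide → loss $0k.
$714.5k: truthful payoff $0k, deviation payoff −$0.9k → loss $0.9k.
Total loss = $11.6k + $0.9k = $12.5k.

$12.5k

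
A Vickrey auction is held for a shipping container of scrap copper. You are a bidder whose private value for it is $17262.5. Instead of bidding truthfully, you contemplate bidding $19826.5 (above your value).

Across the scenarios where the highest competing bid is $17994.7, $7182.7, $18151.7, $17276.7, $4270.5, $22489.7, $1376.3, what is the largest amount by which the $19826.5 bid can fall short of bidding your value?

$17994.7: truthful gives $0, deviation gives −$732.2 → loss $732.2.
$7182.7: same outcome either way → loss $0.
$18151.7: truthful gives $0, deviation gives −$889.2 → loss $889.2.
$17276.7: truthful gives $0, deviation gives −$14.2 → loss $14.2.
$4270.5: same outcome either way → loss $0.
$22489.7: same outcome either way → loss $0.
$1376.3: same outcome either way → loss $0.
Maximum loss: $889.2.

$889.2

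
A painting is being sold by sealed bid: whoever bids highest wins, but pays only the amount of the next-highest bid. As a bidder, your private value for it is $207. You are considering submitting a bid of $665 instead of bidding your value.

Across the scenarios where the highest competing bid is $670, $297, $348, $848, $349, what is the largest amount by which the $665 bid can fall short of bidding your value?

$670: same outcome either way → loss $0.
$297: truthful gives $0, deviation gives −$90 → loss $90.
$348: truthful gives $0, deviation gives −$141 → loss $141.
$848: same outcome either way → loss $0.
$349: truthful gives $0, deviation gives −$142 → loss $142.
Maximum loss: $142.

$142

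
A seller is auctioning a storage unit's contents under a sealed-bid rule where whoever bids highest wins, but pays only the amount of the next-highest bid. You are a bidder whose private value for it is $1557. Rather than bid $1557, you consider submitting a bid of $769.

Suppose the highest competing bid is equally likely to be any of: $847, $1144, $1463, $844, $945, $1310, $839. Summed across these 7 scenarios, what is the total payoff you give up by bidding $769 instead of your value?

$3507

The deviation costs you only when the competing bid falls strictly between $769 and $1557; elsewhere both bids give the same outcome.
$847: truthful payoff $710, deviation payoff $0 → loss $710.
$1144: truthful payoff $413, deviation payoff $0 → loss $413.
$1463: truthful payoff $94, deviation payoff $0 → loss $94.
$844: truthful payoff $713, deviation payoff $0 → loss $713.
$945: truthful payoff $612, deviation payoff $0 → loss $612.
$1310: truthful payoff $247, deviation payoff $0 → loss $247.
$839: truthful payoff $718, deviation payoff $0 → loss $718.
Total loss = $710 + $413 + $94 + $713 + $612 + $247 + $718 = $3507.
Truthful bidding weakly dominates here: raising your bid can only win items priced above your value, and lowering it can only forfeit items priced below.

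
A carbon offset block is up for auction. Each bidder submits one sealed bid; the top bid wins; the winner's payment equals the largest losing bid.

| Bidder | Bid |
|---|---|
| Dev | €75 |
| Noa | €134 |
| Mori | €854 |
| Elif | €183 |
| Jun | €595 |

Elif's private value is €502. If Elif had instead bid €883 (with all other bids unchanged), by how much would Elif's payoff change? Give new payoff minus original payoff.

The highest bid among the other bidders is €854; Elif's bid doesn't change that.
Original bid €183: Elif is not highest (top rival bid is €854); payoff €0.
Alternative bid €883: Elif is highest, pays the top rival bid €854; payoff €502 − €854 = −€352.
Change in payoff = −€352 − (€0) = −€352.

−€352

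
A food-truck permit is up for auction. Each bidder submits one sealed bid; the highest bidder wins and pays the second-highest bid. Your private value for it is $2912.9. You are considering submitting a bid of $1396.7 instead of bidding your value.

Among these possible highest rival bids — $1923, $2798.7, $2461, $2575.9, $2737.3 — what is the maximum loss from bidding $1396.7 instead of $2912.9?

$1923: truthful gives $989.9, deviation gives $0 → loss $989.9.
$2798.7: truthful gives $114.2, deviation gives $0 → loss $114.2.
$2461: truthful gives $451.9, deviation gives $0 → loss $451.9.
$2575.9: truthful gives $337, deviation gives $0 → loss $337.
$2737.3: truthful gives $175.6, deviation gives $0 → loss $175.6.
Maximum loss: $989.9.

$989.9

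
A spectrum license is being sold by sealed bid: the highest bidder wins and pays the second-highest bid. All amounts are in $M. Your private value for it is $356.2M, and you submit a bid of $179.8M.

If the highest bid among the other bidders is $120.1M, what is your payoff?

$236.1M

Your bid $179.8M exceeds the highest competing bid $120.1M, so you win.
In a second-price auction the winner pays the second-highest bid, $120.1M.
Payoff = value − price = $356.2M − $120.1M = $236.1M.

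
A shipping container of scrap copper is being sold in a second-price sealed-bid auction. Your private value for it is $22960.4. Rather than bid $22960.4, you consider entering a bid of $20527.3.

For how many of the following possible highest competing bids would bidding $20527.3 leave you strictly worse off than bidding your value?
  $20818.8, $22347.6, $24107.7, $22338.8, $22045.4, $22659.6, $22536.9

The deviation hurts exactly when the highest competing bid lies strictly between $20527.3 and $22960.4 — underbidding then forfeits a profitable win.
$20818.8: inside the interval → strictly worse (loss $2141.6).
$22347.6: inside the interval → strictly worse (loss $612.8).
$24107.7: above both → same outcome either way.
$22338.8: inside the interval → strictly worse (loss $621.6).
$22045.4: inside the interval → strictly worse (loss $915).
$22659.6: inside the interval → strictly worse (loss $300.8).
$22536.9: inside the interval → strictly worse (loss $423.5).
Count: 6.

6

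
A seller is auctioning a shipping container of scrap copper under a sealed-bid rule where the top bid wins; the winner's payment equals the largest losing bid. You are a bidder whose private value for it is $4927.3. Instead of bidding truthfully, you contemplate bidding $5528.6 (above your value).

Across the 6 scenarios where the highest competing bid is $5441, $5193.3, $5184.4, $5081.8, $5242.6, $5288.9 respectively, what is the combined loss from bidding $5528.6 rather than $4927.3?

$1868.2

The deviation costs you only when the competing bid falls strictly between $4927.3 and $5528.6; elsewhere both bids give the same outcome.
$5441: truthful payoff $0, deviation payoff −$513.7 → loss $513.7.
$5193.3: truthful payoff $0, deviation payoff −$266 → loss $266.
$5184.4: truthful payoff $0, deviation payoff −$257.1 → loss $257.1.
$5081.8: truthful payoff $0, deviation payoff −$154.5 → loss $154.5.
$5242.6: truthful payoff $0, deviation payoff −$315.3 → loss $315.3.
$5288.9: truthful payoff $0, deviation payoff −$361.6 → loss $361.6.
Total loss = $513.7 + $266 + $257.1 + $154.5 + $315.3 + $361.6 = $1868.2.
In a second-price auction your bid sets only whether you win, not what you pay, so bidding your true value is weakly dominant.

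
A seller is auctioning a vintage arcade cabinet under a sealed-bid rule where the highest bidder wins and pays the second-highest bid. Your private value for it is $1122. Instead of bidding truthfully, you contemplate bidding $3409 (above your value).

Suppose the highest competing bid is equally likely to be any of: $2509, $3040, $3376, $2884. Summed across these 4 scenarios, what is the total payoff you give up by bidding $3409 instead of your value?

$7321

The deviation costs you only when the competing bid falls strictly between $1122 and $3409; elsewhere both bids give the same outcome.
$2509: truthful payoff $0, deviation payoff −$1387 → loss $1387.
$3040: truthful payoff $0, deviation payoff −$1918 → loss $1918.
$3376: truthful payoff $0, deviation payoff −$2254 → loss $2254.
$2884: truthful payoff $0, deviation payoff −$1762 → loss $1762.
Total loss = $1387 + $1918 + $2254 + $1762 = $7321.
Truthful bidding weakly dominates here: raising your bid can only win items priced above your value, and lowering it can only forfeit items priced below.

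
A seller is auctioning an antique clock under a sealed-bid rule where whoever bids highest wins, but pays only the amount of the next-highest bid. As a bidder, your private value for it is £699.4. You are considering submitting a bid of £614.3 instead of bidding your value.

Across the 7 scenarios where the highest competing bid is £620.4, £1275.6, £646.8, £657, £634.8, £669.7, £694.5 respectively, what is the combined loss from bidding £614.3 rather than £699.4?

The deviation costs you only when the competing bid falls strictly between £614.3 and £699.4; elsewhere both bids give the same outcome.
£620.4: truthful payoff £79, deviation payoff £0 → loss £79.
£1275.6: outcomes coincide → loss £0.
£646.8: truthful payoff £52.6, deviation payoff £0 → loss £52.6.
£657: truthful payoff £42.4, deviation payoff £0 → loss £42.4.
£634.8: truthful payoff £64.6, deviation payoff £0 → loss £64.6.
£669.7: truthful payoff £29.7, deviation payoff £0 → loss £29.7.
£694.5: truthful payoff £4.9, deviation payoff £0 → loss £4.9.
Total loss = £79 + £52.6 + £42.4 + £64.6 + £29.7 + £4.9 = £273.2.

£273.2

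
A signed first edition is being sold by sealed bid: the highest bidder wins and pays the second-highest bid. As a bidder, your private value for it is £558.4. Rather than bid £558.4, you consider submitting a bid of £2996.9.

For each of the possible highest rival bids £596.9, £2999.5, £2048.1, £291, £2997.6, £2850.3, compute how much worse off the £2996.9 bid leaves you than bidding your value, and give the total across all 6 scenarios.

The deviation costs you only when the competing bid falls strictly between £558.4 and £2996.9; elsewhere both bids give the same outcome.
£596.9: truthful payoff £0, deviation payoff −£38.5 → loss £38.5.
£2999.5: outcomes coincide → loss £0.
£2048.1: truthful payoff £0, deviation payoff −£1489.7 → loss £1489.7.
£291: outcomes coincide → loss £0.
£2997.6: outcomes coincide → loss £0.
£2850.3: truthful payoff £0, deviation payoff −£2291.9 → loss £2291.9.
Total loss = £38.5 + £1489.7 + £2291.9 = £3820.1.

£3820.1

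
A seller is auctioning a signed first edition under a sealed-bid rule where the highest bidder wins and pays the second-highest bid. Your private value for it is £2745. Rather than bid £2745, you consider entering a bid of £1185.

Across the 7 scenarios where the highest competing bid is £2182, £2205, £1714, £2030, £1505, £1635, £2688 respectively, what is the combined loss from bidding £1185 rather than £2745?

The deviation costs you only when the competing bid falls strictly between £1185 and £2745; elsewhere both bids give the same outcome.
£2182: truthful payoff £563, deviation payoff £0 → loss £563.
£2205: truthful payoff £540, deviation payoff £0 → loss £540.
£1714: truthful payoff £1031, deviation payoff £0 → loss £1031.
£2030: truthful payoff £715, deviation payoff £0 → loss £715.
£1505: truthful payoff £1240, deviation payoff £0 → loss £1240.
£1635: truthful payoff £1110, deviation payoff £0 → loss £1110.
£2688: truthful payoff £57, deviation payoff £0 → loss £57.
Total loss = £563 + £540 + £1031 + £715 + £1240 + £1110 + £57 = £5256.

£5256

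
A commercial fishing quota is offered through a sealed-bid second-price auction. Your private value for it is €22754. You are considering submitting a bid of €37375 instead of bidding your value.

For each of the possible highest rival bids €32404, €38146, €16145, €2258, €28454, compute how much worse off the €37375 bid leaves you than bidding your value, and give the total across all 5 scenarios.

The deviation costs you only when the competing bid falls strictly between €22754 and €37375; elsewhere both bids give the same outcome.
€32404: truthful payoff €0, deviation payoff −€9650 → loss €9650.
€38146: outcomes coincide → loss €0.
€16145: outcomes coincide → loss €0.
€2258: outcomes coincide → loss €0.
€28454: truthful payoff €0, deviation payoff −€5700 → loss €5700.
Total loss = €9650 + €5700 = €15350.
In a second-price auction your bid sets only whether you win, not what you pay, so bidding your true value is weakly dominant.

€15350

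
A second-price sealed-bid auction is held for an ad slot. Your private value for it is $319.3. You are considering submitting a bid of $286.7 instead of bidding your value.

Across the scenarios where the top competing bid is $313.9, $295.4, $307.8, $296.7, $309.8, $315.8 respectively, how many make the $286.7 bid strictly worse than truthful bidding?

The deviation hurts exactly when the highest competing bid lies strictly between $286.7 and $319.3 — underbidding then forfeits a profitable win.
$313.9: inside the interval → strictly worse (loss $5.4).
$295.4: inside the interval → strictly worse (loss $23.9).
$307.8: inside the interval → strictly worse (loss $11.5).
$296.7: inside the interval → strictly worse (loss $22.6).
$309.8: inside the interval → strictly worse (loss $9.5).
$315.8: inside the interval → strictly worse (loss $3.5).
Count: 6.

6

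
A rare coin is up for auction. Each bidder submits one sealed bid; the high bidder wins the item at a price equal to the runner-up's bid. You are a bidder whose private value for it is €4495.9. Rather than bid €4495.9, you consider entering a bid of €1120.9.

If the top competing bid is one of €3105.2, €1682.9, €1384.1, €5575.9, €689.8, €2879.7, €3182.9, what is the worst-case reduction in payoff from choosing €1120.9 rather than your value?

€3105.2: truthful gives €1390.7, deviation gives €0 → loss €1390.7.
€1682.9: truthful gives €2813, deviation gives €0 → loss €2813.
€1384.1: truthful gives €3111.8, deviation gives €0 → loss €3111.8.
€5575.9: same outcome either way → loss €0.
€689.8: same outcome either way → loss €0.
€2879.7: truthful gives €1616.2, deviation gives €0 → loss €1616.2.
€3182.9: truthful gives €1313, deviation gives €0 → loss €1313.
Maximum loss: €3111.8.

€3111.8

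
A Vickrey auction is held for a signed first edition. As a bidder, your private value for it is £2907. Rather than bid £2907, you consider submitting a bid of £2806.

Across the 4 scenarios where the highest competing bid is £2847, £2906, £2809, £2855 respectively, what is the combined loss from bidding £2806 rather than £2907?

£211

The deviation costs you only when the competing bid falls strictly between £2806 and £2907; elsewhere both bids give the same outcome.
£2847: truthful payoff £60, deviation payoff £0 → loss £60.
£2906: truthful payoff £1, deviation payoff £0 → loss £1.
£2809: truthful payoff £98, deviation payoff £0 → loss £98.
£2855: truthful payoff £52, deviation payoff £0 → loss £52.
Total loss = £60 + £1 + £98 + £52 = £211.
Truthful bidding weakly dominates here: raising your bid can only win items priced above your value, and lowering it can only forfeit items priced below.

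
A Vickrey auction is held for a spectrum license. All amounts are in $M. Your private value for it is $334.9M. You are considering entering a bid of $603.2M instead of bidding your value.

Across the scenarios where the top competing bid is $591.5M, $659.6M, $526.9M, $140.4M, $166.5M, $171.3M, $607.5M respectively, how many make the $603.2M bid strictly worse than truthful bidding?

The deviation hurts exactly when the highest competing bid lies strictly between $334.9M and $603.2M — overbidding then wins at a price above your value.
$591.5M: inside the interval → strictly worse (loss $256.6M).
$659.6M: above both → same outcome either way.
$526.9M: inside the interval → strictly worse (loss $192M).
$140.4M: below both → same outcome either way.
$166.5M: below both → same outcome either way.
$171.3M: below both → same outcome either way.
$607.5M: above both → same outcome either way.
Count: 2.

2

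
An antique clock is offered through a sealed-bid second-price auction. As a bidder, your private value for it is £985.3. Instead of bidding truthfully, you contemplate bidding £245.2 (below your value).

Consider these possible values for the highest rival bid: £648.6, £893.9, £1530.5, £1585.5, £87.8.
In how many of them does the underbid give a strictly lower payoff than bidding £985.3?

The deviation hurts exactly when the highest competing bid lies strictly between £245.2 and £985.3 — underbidding then forfeits a profitable win.
£648.6: inside the interval → strictly worse (loss £336.7).
£893.9: inside the interval → strictly worse (loss £91.4).
£1530.5: above both → same outcome either way.
£1585.5: above both → same outcome either way.
£87.8: below both → same outcome either way.
Count: 2.

2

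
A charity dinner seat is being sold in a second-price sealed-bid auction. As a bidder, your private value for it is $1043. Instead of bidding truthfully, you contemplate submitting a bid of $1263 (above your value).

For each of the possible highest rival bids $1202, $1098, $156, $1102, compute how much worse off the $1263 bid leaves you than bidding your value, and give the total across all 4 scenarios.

The deviation costs you only when the competing bid falls strictly between $1043 and $1263; elsewhere both bids give the same outcome.
$1202: truthful payoff $0, deviation payoff −$159 → loss $159.
$1098: truthful payoff $0, deviation payoff −$55 → loss $55.
$156: outcomes coincide → loss $0.
$1102: truthful payoff $0, deviation payoff −$59 → loss $59.
Total loss = $159 + $55 + $59 = $273.

$273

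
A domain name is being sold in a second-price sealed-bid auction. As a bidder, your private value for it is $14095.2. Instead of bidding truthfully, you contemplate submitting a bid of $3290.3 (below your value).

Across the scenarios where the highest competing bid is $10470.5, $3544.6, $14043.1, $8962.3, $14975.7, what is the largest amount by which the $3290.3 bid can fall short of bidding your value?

$10470.5: truthful gives $3624.7, deviation gives $0 → loss $3624.7.
$3544.6: truthful gives $10550.6, deviation gives $0 → loss $10550.6.
$14043.1: truthful gives $52.1, deviation gives $0 → loss $52.1.
$8962.3: truthful gives $5132.9, deviation gives $0 → loss $5132.9.
$14975.7: same outcome either way → loss $0.
Maximum loss: $10550.6.

$10550.6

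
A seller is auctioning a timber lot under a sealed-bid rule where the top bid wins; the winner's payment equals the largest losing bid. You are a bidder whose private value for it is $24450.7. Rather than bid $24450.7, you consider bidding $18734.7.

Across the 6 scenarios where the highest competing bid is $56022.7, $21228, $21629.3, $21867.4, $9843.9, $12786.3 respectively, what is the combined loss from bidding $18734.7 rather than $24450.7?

The deviation costs you only when the competing bid falls strictly between $18734.7 and $24450.7; elsewhere both bids give the same outcome.
$56022.7: outcomes coincide → loss $0.
$21228: truthful payoff $3222.7, deviation payoff $0 → loss $3222.7.
$21629.3: truthful payoff $2821.4, deviation payoff $0 → loss $2821.4.
$21867.4: truthful payoff $2583.3, deviation payoff $0 → loss $2583.3.
$9843.9: outcomes coincide → loss $0.
$12786.3: outcomes coincide → loss $0.
Total loss = $3222.7 + $2821.4 + $2583.3 = $8627.4.

$8627.4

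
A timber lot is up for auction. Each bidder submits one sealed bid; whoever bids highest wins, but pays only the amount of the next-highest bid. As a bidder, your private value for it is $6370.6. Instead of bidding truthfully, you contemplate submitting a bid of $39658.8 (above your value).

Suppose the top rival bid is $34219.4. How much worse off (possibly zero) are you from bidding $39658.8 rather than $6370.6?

$27848.8

Bidding your value $6370.6: you lose (since $6370.6 < $34219.4). Payoff $0.
Bidding $39658.8: you win and pay $34219.4. Payoff $6370.6 − $34219.4 = −$27848.8.
The competing bid $34219.4 lies between your value and your inflated bid, so overbidding wins an item priced above your value.
Loss from deviating = $0 − (−$27848.8) = $27848.8.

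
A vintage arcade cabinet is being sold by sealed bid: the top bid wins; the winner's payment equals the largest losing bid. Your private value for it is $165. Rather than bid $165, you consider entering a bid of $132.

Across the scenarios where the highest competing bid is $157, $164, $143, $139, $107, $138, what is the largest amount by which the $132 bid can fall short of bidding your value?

$27

$157: truthful gives $8, deviation gives $0 → loss $8.
$164: truthful gives $1, deviation gives $0 → loss $1.
$143: truthful gives $22, deviation gives $0 → loss $22.
$139: truthful gives $26, deviation gives $0 → loss $26.
$107: same outcome either way → loss $0.
$138: truthful gives $27, deviation gives $0 → loss $27.
Maximum loss: $27.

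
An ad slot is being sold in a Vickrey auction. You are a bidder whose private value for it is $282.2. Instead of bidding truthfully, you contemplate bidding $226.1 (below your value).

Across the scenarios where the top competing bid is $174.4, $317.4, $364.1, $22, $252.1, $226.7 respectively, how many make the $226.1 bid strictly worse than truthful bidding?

2

The deviation hurts exactly when the highest competing bid lies strictly between $226.1 and $282.2 — underbidding then forfeits a profitable win.
$174.4: below both → same outcome either way.
$317.4: above both → same outcome either way.
$364.1: above both → same outcome either way.
$22: below both → same outcome either way.
$252.1: inside the interval → strictly worse (loss $30.1).
$226.7: inside the interval → strictly worse (loss $55.5).
Count: 2.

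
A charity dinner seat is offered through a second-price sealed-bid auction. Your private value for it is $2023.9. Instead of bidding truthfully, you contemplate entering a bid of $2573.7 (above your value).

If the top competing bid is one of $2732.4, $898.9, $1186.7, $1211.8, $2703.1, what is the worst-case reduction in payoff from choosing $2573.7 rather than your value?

$2732.4: same outcome either way → loss $0.
$898.9: same outcome either way → loss $0.
$1186.7: same outcome either way → loss $0.
$1211.8: same outcome either way → loss $0.
$2703.1: same outcome either way → loss $0.
Maximum loss: $0.

$0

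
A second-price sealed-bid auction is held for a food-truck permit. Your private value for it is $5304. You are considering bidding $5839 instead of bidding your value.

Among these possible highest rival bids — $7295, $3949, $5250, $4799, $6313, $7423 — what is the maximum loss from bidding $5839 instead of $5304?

$7295: same outcome either way → loss $0.
$3949: same outcome either way → loss $0.
$5250: same outcome either way → loss $0.
$4799: same outcome either way → loss $0.
$6313: same outcome either way → loss $0.
$7423: same outcome either way → loss $0.
Maximum loss: $0.

$0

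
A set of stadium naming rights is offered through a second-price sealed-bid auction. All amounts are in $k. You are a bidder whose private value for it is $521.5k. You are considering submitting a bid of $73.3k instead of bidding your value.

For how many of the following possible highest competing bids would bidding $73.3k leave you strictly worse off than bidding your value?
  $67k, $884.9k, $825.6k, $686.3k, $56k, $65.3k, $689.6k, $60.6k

0

The deviation hurts exactly when the highest competing bid lies strictly between $73.3k and $521.5k — underbidding then forfeits a profitable win.
$67k: below both → same outcome either way.
$884.9k: above both → same outcome either way.
$825.6k: above both → same outcome either way.
$686.3k: above both → same outcome either way.
$56k: below both → same outcome either way.
$65.3k: below both → same outcome either way.
$689.6k: above both → same outcome either way.
$60.6k: below both → same outcome either way.
Count: 0.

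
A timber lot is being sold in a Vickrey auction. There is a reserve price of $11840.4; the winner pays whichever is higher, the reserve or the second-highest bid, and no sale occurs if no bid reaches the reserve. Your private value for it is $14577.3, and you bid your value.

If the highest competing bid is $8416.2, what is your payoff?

Your bid $14577.3 is the highest and exceeds the reserve.
Price = max(second-highest bid, reserve) = max($8416.2, $11840.4) = $11840.4.
Payoff = $14577.3 − $11840.4 = $2736.9.

$2736.9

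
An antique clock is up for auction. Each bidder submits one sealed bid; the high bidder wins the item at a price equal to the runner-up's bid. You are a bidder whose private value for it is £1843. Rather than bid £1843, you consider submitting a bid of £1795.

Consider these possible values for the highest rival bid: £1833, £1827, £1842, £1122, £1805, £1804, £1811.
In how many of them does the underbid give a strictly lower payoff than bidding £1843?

The deviation hurts exactly when the highest competing bid lies strictly between £1795 and £1843 — underbidding then forfeits a profitable win.
£1833: inside the interval → strictly worse (loss £10).
£1827: inside the interval → strictly worse (loss £16).
£1842: inside the interval → strictly worse (loss £1).
£1122: below both → same outcome either way.
£1805: inside the interval → strictly worse (loss £38).
£1804: inside the interval → strictly worse (loss £39).
£1811: inside the interval → strictly worse (loss £32).
Count: 6.

6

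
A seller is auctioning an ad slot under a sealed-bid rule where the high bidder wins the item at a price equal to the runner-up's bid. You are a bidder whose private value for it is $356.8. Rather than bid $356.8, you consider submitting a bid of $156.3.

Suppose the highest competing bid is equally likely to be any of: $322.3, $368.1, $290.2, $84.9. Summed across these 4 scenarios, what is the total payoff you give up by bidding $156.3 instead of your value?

The deviation costs you only when the competing bid falls strictly between $156.3 and $356.8; elsewhere both bids give the same outcome.
$322.3: truthful payoff $34.5, deviation payoff $0 → loss $34.5.
$368.1: outcomes coincide → loss $0.
$290.2: truthful payoff $66.6, deviation payoff $0 → loss $66.6.
$84.9: outcomes coincide → loss $0.
Total loss = $34.5 + $66.6 = $101.1.

$101.1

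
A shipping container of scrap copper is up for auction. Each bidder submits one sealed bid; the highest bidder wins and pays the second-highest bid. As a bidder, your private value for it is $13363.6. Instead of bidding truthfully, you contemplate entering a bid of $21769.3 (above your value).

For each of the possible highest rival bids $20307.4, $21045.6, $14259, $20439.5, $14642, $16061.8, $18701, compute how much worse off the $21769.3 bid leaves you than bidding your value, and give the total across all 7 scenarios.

The deviation costs you only when the competing bid falls strictly between $13363.6 and $21769.3; elsewhere both bids give the same outcome.
$20307.4: truthful payoff $0, deviation payoff −$6943.8 → loss $6943.8.
$21045.6: truthful payoff $0, deviation payoff −$7682 → loss $7682.
$14259: truthful payoff $0, deviation payoff −$895.4 → loss $895.4.
$20439.5: truthful payoff $0, deviation payoff −$7075.9 → loss $7075.9.
$14642: truthful payoff $0, deviation payoff −$1278.4 → loss $1278.4.
$16061.8: truthful payoff $0, deviation payoff −$2698.2 → loss $2698.2.
$18701: truthful payoff $0, deviation payoff −$5337.4 → loss $5337.4.
Total loss = $6943.8 + $7682 + $895.4 + $7075.9 + $1278.4 + $2698.2 + $5337.4 = $31911.1.

$31911.1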